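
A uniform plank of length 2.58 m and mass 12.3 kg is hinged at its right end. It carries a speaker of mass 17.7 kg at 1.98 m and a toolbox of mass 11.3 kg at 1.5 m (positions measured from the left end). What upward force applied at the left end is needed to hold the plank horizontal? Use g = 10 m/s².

Sum moments about the right end (the unknown pivot reaction has zero arm there).
Beam weight: 12.3 × 10 = 123 N down at 1.29 m → arm 1.29 m, τ = 123 × 1.29 = 158.7 N·m counterclockwise.
Speaker: 17.7 × 10 = 177 N down at 1.98 m → arm 0.6 m, τ = 177 × 0.6 = 106.2 N·m counterclockwise.
Toolbox: 11.3 × 10 = 113 N down at 1.5 m → arm 1.08 m, τ = 113 × 1.08 = 122 N·m counterclockwise.
Net moment of the loads = 386.9 N·m counterclockwise.
The upward force F acts at the left end, arm 2.58 m, giving F × 2.58 clockwise.
For rotational equilibrium, F × 2.58 = 386.9, so F = 386.9 / 2.58 = 150 N.

F ≈ 150 N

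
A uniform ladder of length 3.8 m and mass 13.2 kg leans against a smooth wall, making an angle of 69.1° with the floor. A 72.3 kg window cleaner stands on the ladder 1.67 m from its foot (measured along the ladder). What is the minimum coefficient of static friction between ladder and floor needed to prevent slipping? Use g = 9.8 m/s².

Taking torques about the foot of the ladder:
Ladder weight 13.2×9.8 = 129.4 N acts at 1.9 m along the ladder; its horizontal arm is 1.9·cos69.1° = 0.6778 m → τ = 87.71 N·m clockwise.
Window cleaner: 72.3×9.8 = 708.5 N at 1.67 m → arm 0.5958 m → τ = 422.1 N·m clockwise.
Wall normal N acts horizontally at the top; its moment arm is the height L sinθ = 3.8·sin69.1° = 3.55 m, counterclockwise.
For rotational equilibrium, N × 3.55 = 509.8, so N = 143.6 N.
ΣFx = 0 ⇒ f = N_wall = 143.6 N. ΣFy = 0 ⇒ N_floor = 837.9 N.
μ_min = f / N_floor = 143.6 / 837.9 = 0.171.

μ_min ≈ 0.171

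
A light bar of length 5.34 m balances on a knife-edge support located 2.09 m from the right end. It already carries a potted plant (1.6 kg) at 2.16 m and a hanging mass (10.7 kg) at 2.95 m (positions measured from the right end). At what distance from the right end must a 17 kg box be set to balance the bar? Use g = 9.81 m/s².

Taking torques about the knife-edge support (at 2.09 m from the right end):
Potted plant: 1.6 × 9.81 = 15.7 N down at 2.16 m → arm 0.07 m, τ = 15.7 × 0.07 = 1.099 N·m counterclockwise.
Hanging mass: 10.7 × 9.81 = 105 N down at 2.95 m → arm 0.86 m, τ = 105 × 0.86 = 90.3 N·m counterclockwise.
Net moment of existing loads = 91.4 N·m counterclockwise.
The box weighs 17 × 9.81 = 166.8 N and must supply an equal clockwise moment, so its lever arm about the knife-edge support is 91.4 / 166.8 = 0.548 m.
That puts it at 2.09 − 0.548 = 1.54 m from the right end.

x ≈ 1.54 m from the right end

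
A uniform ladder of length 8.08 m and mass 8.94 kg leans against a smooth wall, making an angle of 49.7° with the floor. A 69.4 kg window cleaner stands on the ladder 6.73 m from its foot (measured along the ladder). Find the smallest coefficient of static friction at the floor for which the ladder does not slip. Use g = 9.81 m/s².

μ_min ≈ 0.674

About the foot of the ladder:
Ladder weight 8.94×9.81 = 87.7 N acts at 4.04 m along the ladder; its horizontal arm is 4.04·cos49.7° = 2.613 m → τ = 229.2 N·m clockwise.
Window cleaner: 69.4×9.81 = 680.8 N at 6.73 m → arm 4.353 m → τ = 2964 N·m clockwise.
Wall normal N acts horizontally at the top; its moment arm is the height L sinθ = 8.08·sin49.7° = 6.162 m, counterclockwise.
For rotational equilibrium, N × 6.162 = 3193, so N = 518.2 N.
ΣFx = 0 ⇒ f = N_wall = 518.2 N. ΣFy = 0 ⇒ N_floor = 768.5 N.
μ_min = f / N_floor = 518.2 / 768.5 = 0.674.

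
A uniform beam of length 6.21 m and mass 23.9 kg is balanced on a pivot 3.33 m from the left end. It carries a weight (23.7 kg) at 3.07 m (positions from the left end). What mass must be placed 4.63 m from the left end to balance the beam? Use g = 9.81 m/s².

About the pivot (at 3.33 m from the left end):
Beam weight: 23.9 × 9.81 = 234.5 N down at 3.105 m → arm 0.225 m, τ = 234.5 × 0.225 = 52.76 N·m counterclockwise.
Weight: 23.7 × 9.81 = 232.5 N down at 3.07 m → arm 0.26 m, τ = 232.5 × 0.26 = 60.45 N·m counterclockwise.
Net moment of known loads = 113.2 N·m counterclockwise.
An unknown mass m at 4.63 m has arm 1.3 m; its moment is m·g·1.3 clockwise.
Στ = 0 ⇒ m × 9.81 × 1.3 = 113.2 ⇒ m = 113.2 / (9.81 × 1.3) = 8.88 kg.

m ≈ 8.88 kg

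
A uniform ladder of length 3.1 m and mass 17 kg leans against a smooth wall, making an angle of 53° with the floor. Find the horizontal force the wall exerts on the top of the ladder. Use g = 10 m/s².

Take moments about the foot of the ladder.
Ladder weight 17×10 = 170 N acts at 1.55 m along the ladder; its horizontal arm is 1.55·cos53° = 0.9328 m → τ = 158.6 N·m clockwise.
Wall normal N acts horizontally at the top; its moment arm is the height L sinθ = 3.1·sin53° = 2.476 m, counterclockwise.
Balancing moments: N × 2.476 = 158.6, giving N = 64.1 N.

N_wall ≈ 64.1 N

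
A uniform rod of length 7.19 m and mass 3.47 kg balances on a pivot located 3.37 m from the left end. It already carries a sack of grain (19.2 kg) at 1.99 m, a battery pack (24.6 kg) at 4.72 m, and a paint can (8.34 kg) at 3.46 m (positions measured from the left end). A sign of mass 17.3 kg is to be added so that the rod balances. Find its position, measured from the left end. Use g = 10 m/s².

x ≈ 2.89 m from the left end

Take moments about the pivot (at 3.37 m from the left end).
Beam weight: 3.47 × 10 = 34.7 N down at 3.595 m → arm 0.225 m, τ = 34.7 × 0.225 = 7.808 N·m clockwise.
Sack of grain: 19.2 × 10 = 192 N down at 1.99 m → arm 1.38 m, τ = 192 × 1.38 = 265 N·m counterclockwise.
Battery pack: 24.6 × 10 = 246 N down at 4.72 m → arm 1.35 m, τ = 246 × 1.35 = 332.1 N·m clockwise.
Paint can: 8.34 × 10 = 83.4 N down at 3.46 m → arm 0.09 m, τ = 83.4 × 0.09 = 7.506 N·m clockwise.
Net moment of existing loads = 82.41 N·m clockwise.
The sign weighs 17.3 × 10 = 173 N and must supply an equal counterclockwise moment, so its lever arm about the pivot is 82.41 / 173 = 0.476 m.
That puts it at 3.37 − 0.476 = 2.89 m from the left end.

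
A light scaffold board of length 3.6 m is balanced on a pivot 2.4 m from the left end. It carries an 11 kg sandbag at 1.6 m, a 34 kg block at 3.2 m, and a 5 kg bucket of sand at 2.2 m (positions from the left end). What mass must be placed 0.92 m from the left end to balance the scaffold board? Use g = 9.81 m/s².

Choose the pivot (at 2.4 m from the left end) as the axis so the support reaction has zero arm there.
Sandbag: 11 × 9.81 = 107.9 N down at 1.6 m → arm 0.8 m, τ = 107.9 × 0.8 = 86.32 N·m counterclockwise.
Block: 34 × 9.81 = 333.5 N down at 3.2 m → arm 0.8 m, τ = 333.5 × 0.8 = 266.8 N·m clockwise.
Bucket of sand: 5 × 9.81 = 49.05 N down at 2.2 m → arm 0.2 m, τ = 49.05 × 0.2 = 9.81 N·m counterclockwise.
Net moment of known loads = 170.7 N·m clockwise.
An unknown mass m at 0.92 m has arm 1.48 m; its moment is m·g·1.48 counterclockwise.
Balancing moments: m × 9.81 × 1.48 = 170.7, giving m = 170.7 / (9.81 × 1.48) = 11.8 kg.

m ≈ 11.8 kg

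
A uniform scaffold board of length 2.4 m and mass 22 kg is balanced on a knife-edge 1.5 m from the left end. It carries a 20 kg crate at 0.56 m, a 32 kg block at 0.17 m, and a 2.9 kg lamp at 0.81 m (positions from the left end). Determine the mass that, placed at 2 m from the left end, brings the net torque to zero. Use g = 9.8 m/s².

m ≈ 140 kg

Choose the knife-edge (at 1.5 m from the left end) as the axis so the support reaction has zero arm there.
Beam weight: 22 × 9.8 = 215.6 N down at 1.2 m → arm 0.3 m, τ = 215.6 × 0.3 = 64.68 N·m counterclockwise.
Crate: 20 × 9.8 = 196 N down at 0.56 m → arm 0.94 m, τ = 196 × 0.94 = 184.2 N·m counterclockwise.
Block: 32 × 9.8 = 313.6 N down at 0.17 m → arm 1.33 m, τ = 313.6 × 1.33 = 417.1 N·m counterclockwise.
Lamp: 2.9 × 9.8 = 28.42 N down at 0.81 m → arm 0.69 m, τ = 28.42 × 0.69 = 19.61 N·m counterclockwise.
Net moment of known loads = 685.6 N·m counterclockwise.
An unknown mass m at 2 m has arm 0.5 m; its moment is m·g·0.5 clockwise.
Balancing moments: m × 9.8 × 0.5 = 685.6, giving m = 685.6 / (9.8 × 0.5) = 140 kg.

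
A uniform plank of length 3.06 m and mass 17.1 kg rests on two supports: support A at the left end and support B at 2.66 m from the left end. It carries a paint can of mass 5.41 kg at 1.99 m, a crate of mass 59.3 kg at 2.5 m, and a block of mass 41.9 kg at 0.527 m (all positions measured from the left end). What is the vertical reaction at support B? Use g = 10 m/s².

Taking torques about support A:
Beam weight: 17.1 × 10 = 171 N down at 1.53 m → arm 1.53 m, τ = 171 × 1.53 = 261.6 N·m clockwise.
Paint can: 5.41 × 10 = 54.1 N down at 1.99 m → arm 1.99 m, τ = 54.1 × 1.99 = 107.7 N·m clockwise.
Crate: 59.3 × 10 = 593 N down at 2.5 m → arm 2.5 m, τ = 593 × 2.5 = 1482 N·m clockwise.
Block: 41.9 × 10 = 419 N down at 0.527 m → arm 0.527 m, τ = 419 × 0.527 = 220.8 N·m clockwise.
Net load moment about support A = 2072 N·m clockwise.
Reaction R at support B is upward at 2.66 m, arm 2.66 m → moment R × 2.66 counterclockwise.
Balancing moments: R × 2.66 = 2072, giving R = 779 N.

R_B ≈ 779 N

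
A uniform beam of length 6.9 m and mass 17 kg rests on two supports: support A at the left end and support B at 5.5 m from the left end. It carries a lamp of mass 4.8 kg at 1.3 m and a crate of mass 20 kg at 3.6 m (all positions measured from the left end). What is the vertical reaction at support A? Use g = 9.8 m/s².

Sum moments about support B (its reaction then has zero moment arm).
Beam weight: 17 × 9.8 = 166.6 N down at 3.45 m → arm 2.05 m, τ = 166.6 × 2.05 = 341.5 N·m counterclockwise.
Lamp: 4.8 × 9.8 = 47.04 N down at 1.3 m → arm 4.2 m, τ = 47.04 × 4.2 = 197.6 N·m counterclockwise.
Crate: 20 × 9.8 = 196 N down at 3.6 m → arm 1.9 m, τ = 196 × 1.9 = 372.4 N·m counterclockwise.
Net load moment about support B = 911.5 N·m counterclockwise.
Reaction R at support A is upward at 0 m, arm 5.5 m → moment R × 5.5 clockwise.
Στ = 0 ⇒ R × 5.5 = 911.5 ⇒ R = 166 N.

R_A ≈ 166 N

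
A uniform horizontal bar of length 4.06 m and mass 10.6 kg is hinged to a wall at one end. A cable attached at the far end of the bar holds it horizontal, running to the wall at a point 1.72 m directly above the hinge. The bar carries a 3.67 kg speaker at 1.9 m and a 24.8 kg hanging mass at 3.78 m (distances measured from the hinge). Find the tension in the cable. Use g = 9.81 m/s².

Choose the hinge as the axis so the unknown hinge reaction has zero arm there.
Beam weight: 10.6 × 9.81 = 104 N down at 2.03 m → arm 2.03 m, τ = 104 × 2.03 = 211.1 N·m clockwise.
Speaker: 3.67 × 9.81 = 36 N down at 1.9 m → arm 1.9 m, τ = 36 × 1.9 = 68.4 N·m clockwise.
Hanging mass: 24.8 × 9.81 = 243.3 N down at 3.78 m → arm 3.78 m, τ = 243.3 × 3.78 = 919.7 N·m clockwise.
Total clockwise load moment = 1199 N·m.
The cable tension T acts at 4.06 m; only its component perpendicular to the bar, T sinθ, produces torque. sinθ = h/√(h²+d²) = 1.72/√(1.72²+4.06²) = 0.3901.
Στ = 0 ⇒ T × 4.06 × 0.3901 = 1199 ⇒ T = 1199 / 1.584 = 757 N.

T ≈ 757 N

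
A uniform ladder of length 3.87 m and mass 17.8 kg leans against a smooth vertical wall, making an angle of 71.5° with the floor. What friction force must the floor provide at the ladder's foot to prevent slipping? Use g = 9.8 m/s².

f ≈ 29.2 N

Taking torques about the foot of the ladder:
Ladder weight 17.8×9.8 = 174.4 N acts at 1.935 m along the ladder; its horizontal arm is 1.935·cos71.5° = 0.614 m → τ = 107.1 N·m clockwise.
Wall normal N acts horizontally at the top; its moment arm is the height L sinθ = 3.87·sin71.5° = 3.67 m, counterclockwise.
Setting net torque to zero: N × 3.67 = 107.1 → N = 29.2 N.
ΣFx = 0: friction at the foot balances the wall's push, so f = N_wall = 29.2 N.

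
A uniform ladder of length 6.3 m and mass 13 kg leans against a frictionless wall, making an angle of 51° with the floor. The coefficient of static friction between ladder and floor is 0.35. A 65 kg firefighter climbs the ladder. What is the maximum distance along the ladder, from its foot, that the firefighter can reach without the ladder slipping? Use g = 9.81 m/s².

d ≈ 2.64 m

Sum moments about the foot of the ladder (the floor normal and friction both act there and drop out).
Ladder weight 13×9.81 = 127.5 N acts at 3.15 m along the ladder; its horizontal arm is 3.15·cos51° = 1.982 m → τ = 252.7 N·m clockwise.
Firefighter weight 65×9.81 = 637.6 N at distance d → arm d·cos51° → τ = 637.6·d·0.6293 clockwise.
Wall normal N at the top has arm L sinθ = 4.896 m counterclockwise, so Στ = 0 gives N·4.896 = 252.7 + 401.2·d.
ΣFy = 0 ⇒ N_floor = 765.1 N, so the maximum friction is μ_s·N_floor = 0.35×765.1 = 267.8 N. ΣFx = 0 ⇒ N_wall = f, so at the slipping point N = 267.8 N.
Substituting: 267.8×4.896 = 252.7 + 401.2·d ⇒ d = (1311 − 252.7) / 401.2 = 2.64 m.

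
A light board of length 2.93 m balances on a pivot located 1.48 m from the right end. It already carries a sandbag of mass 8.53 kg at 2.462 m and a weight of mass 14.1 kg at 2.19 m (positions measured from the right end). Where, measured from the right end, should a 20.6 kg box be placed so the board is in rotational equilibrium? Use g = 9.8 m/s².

Take moments about the pivot (at 1.48 m from the right end).
Sandbag: 8.53 × 9.8 = 83.59 N down at 2.462 m → arm 0.982 m, τ = 83.59 × 0.982 = 82.09 N·m counterclockwise.
Weight: 14.1 × 9.8 = 138.2 N down at 2.19 m → arm 0.71 m, τ = 138.2 × 0.71 = 98.12 N·m counterclockwise.
Net moment of existing loads = 180.2 N·m counterclockwise.
The box weighs 20.6 × 9.8 = 201.9 N and must supply an equal clockwise moment, so its lever arm about the pivot is 180.2 / 201.9 = 0.893 m.
That puts it at 1.48 − 0.893 = 0.587 m from the right end.

x ≈ 0.587 m from the right end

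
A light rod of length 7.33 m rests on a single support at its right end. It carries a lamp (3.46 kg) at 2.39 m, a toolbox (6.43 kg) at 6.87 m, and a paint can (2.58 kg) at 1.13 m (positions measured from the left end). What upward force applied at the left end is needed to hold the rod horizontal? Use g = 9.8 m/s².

Taking torques about the right end:
Lamp: 3.46 × 9.8 = 33.91 N down at 2.39 m → arm 4.94 m, τ = 33.91 × 4.94 = 167.5 N·m counterclockwise.
Toolbox: 6.43 × 9.8 = 63.01 N down at 6.87 m → arm 0.46 m, τ = 63.01 × 0.46 = 28.98 N·m counterclockwise.
Paint can: 2.58 × 9.8 = 25.28 N down at 1.13 m → arm 6.2 m, τ = 25.28 × 6.2 = 156.7 N·m counterclockwise.
Net moment of the loads = 353.2 N·m counterclockwise.
The upward force F acts at the left end, arm 7.33 m, giving F × 7.33 clockwise.
Setting net torque to zero: F × 7.33 = 353.2 → F = 353.2 / 7.33 = 48.2 N.

F ≈ 48.2 N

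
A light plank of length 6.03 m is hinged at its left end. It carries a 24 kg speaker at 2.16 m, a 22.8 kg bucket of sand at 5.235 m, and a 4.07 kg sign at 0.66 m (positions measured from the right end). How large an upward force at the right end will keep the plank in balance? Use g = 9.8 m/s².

Sum moments about the left end (the unknown pivot reaction has zero arm there).
Speaker: 24 × 9.8 = 235.2 N down at 2.16 m → arm 3.87 m, τ = 235.2 × 3.87 = 910.2 N·m clockwise.
Bucket of sand: 22.8 × 9.8 = 223.4 N down at 5.235 m → arm 0.795 m, τ = 223.4 × 0.795 = 177.6 N·m clockwise.
Sign: 4.07 × 9.8 = 39.89 N down at 0.66 m → arm 5.37 m, τ = 39.89 × 5.37 = 214.2 N·m clockwise.
Net moment of the loads = 1302 N·m clockwise.
The upward force F acts at the right end, arm 6.03 m, giving F × 6.03 counterclockwise.
For rotational equilibrium, F × 6.03 = 1302, so F = 1302 / 6.03 = 216 N.

F ≈ 216 N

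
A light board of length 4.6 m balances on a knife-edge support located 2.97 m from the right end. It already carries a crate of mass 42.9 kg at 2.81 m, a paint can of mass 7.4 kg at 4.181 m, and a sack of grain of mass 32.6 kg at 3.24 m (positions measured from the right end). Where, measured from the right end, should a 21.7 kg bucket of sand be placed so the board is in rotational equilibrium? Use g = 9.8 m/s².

Take moments about the knife-edge support (at 2.97 m from the right end).
Crate: 42.9 × 9.8 = 420.4 N down at 2.81 m → arm 0.16 m, τ = 420.4 × 0.16 = 67.26 N·m clockwise.
Paint can: 7.4 × 9.8 = 72.52 N down at 4.181 m → arm 1.211 m, τ = 72.52 × 1.211 = 87.82 N·m counterclockwise.
Sack of grain: 32.6 × 9.8 = 319.5 N down at 3.24 m → arm 0.27 m, τ = 319.5 × 0.27 = 86.27 N·m counterclockwise.
Net moment of existing loads = 106.8 N·m counterclockwise.
The bucket of sand weighs 21.7 × 9.8 = 212.7 N and must supply an equal clockwise moment, so its lever arm about the knife-edge support is 106.8 / 212.7 = 0.502 m.
That puts it at 2.97 − 0.502 = 2.47 m from the right end.

x ≈ 2.47 m from the right end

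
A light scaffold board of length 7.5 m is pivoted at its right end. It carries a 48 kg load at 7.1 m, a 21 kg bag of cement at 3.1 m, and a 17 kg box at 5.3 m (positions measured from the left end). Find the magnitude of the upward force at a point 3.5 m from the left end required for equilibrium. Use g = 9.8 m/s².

Take moments about the right end.
Load: 48 × 9.8 = 470.4 N down at 7.1 m → arm 0.4 m, τ = 470.4 × 0.4 = 188.2 N·m counterclockwise.
Bag of cement: 21 × 9.8 = 205.8 N down at 3.1 m → arm 4.4 m, τ = 205.8 × 4.4 = 905.5 N·m counterclockwise.
Box: 17 × 9.8 = 166.6 N down at 5.3 m → arm 2.2 m, τ = 166.6 × 2.2 = 366.5 N·m counterclockwise.
Net moment of the loads = 1460 N·m counterclockwise.
The upward force F acts at a point 3.5 m from the left end, arm 4 m, giving F × 4 clockwise.
Στ = 0 ⇒ F × 4 = 1460 ⇒ F = 1460 / 4 = 365 N.

F ≈ 365 N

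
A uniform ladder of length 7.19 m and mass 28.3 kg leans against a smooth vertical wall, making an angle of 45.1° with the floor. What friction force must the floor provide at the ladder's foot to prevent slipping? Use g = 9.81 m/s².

f ≈ 138 N

Choose the foot of the ladder as the axis so the floor normal and friction both act there and drop out.
Ladder weight 28.3×9.81 = 277.6 N acts at 3.595 m along the ladder; its horizontal arm is 3.595·cos45.1° = 2.538 m → τ = 704.5 N·m clockwise.
Wall normal N acts horizontally at the top; its moment arm is the height L sinθ = 7.19·sin45.1° = 5.093 m, counterclockwise.
Balancing moments: N × 5.093 = 704.5, giving N = 138 N.
ΣFx = 0: friction at the foot balances the wall's push, so f = N_wall = 138 N.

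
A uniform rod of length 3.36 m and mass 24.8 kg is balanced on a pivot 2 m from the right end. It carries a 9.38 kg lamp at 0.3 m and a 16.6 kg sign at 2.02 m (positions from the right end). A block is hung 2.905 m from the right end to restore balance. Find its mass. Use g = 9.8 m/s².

m ≈ 26 kg

Take moments about the pivot (at 2 m from the right end).
Beam weight: 24.8 × 9.8 = 243 N down at 1.68 m → arm 0.32 m, τ = 243 × 0.32 = 77.76 N·m clockwise.
Lamp: 9.38 × 9.8 = 91.92 N down at 0.3 m → arm 1.7 m, τ = 91.92 × 1.7 = 156.3 N·m clockwise.
Sign: 16.6 × 9.8 = 162.7 N down at 2.02 m → arm 0.02 m, τ = 162.7 × 0.02 = 3.254 N·m counterclockwise.
Net moment of known loads = 230.8 N·m clockwise.
An unknown mass m at 2.905 m has arm 0.905 m; its moment is m·g·0.905 counterclockwise.
Στ = 0 ⇒ m × 9.8 × 0.905 = 230.8 ⇒ m = 230.8 / (9.8 × 0.905) = 26 kg.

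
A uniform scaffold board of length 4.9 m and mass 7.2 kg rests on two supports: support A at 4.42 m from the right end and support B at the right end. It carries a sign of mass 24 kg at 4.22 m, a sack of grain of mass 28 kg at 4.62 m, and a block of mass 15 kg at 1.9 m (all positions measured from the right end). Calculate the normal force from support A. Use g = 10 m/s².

R_A ≈ 626 N

Take moments about support B.
Beam weight: 7.2 × 10 = 72 N down at 2.45 m → arm 2.45 m, τ = 72 × 2.45 = 176.4 N·m counterclockwise.
Sign: 24 × 10 = 240 N down at 4.22 m → arm 4.22 m, τ = 240 × 4.22 = 1013 N·m counterclockwise.
Sack of grain: 28 × 10 = 280 N down at 4.62 m → arm 4.62 m, τ = 280 × 4.62 = 1294 N·m counterclockwise.
Block: 15 × 10 = 150 N down at 1.9 m → arm 1.9 m, τ = 150 × 1.9 = 285 N·m counterclockwise.
Net load moment about support B = 2768 N·m counterclockwise.
Reaction R at support A is upward at 4.42 m, arm 4.42 m → moment R × 4.42 clockwise.
Balancing moments: R × 4.42 = 2768, giving R = 626 N.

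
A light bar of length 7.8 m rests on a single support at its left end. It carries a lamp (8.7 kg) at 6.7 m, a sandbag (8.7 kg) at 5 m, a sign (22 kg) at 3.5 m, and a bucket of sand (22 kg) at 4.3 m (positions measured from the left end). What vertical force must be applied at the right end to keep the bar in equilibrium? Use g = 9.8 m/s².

Sum moments about the left end (the unknown pivot reaction has zero arm there).
Lamp: 8.7 × 9.8 = 85.26 N down at 6.7 m → arm 6.7 m, τ = 85.26 × 6.7 = 571.2 N·m clockwise.
Sandbag: 8.7 × 9.8 = 85.26 N down at 5 m → arm 5 m, τ = 85.26 × 5 = 426.3 N·m clockwise.
Sign: 22 × 9.8 = 215.6 N down at 3.5 m → arm 3.5 m, τ = 215.6 × 3.5 = 754.6 N·m clockwise.
Bucket of sand: 22 × 9.8 = 215.6 N down at 4.3 m → arm 4.3 m, τ = 215.6 × 4.3 = 927.1 N·m clockwise.
Net moment of the loads = 2679 N·m clockwise.
The upward force F acts at the right end, arm 7.8 m, giving F × 7.8 counterclockwise.
For rotational equilibrium, F × 7.8 = 2679, so F = 2679 / 7.8 = 343 N.

F ≈ 343 N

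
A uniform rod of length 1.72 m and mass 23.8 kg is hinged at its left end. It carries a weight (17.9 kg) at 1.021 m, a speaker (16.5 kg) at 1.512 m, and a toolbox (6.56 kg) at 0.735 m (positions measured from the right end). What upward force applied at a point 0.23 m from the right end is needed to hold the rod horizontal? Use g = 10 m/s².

Taking torques about the left end:
Beam weight: 23.8 × 10 = 238 N down at 0.86 m → arm 0.86 m, τ = 238 × 0.86 = 204.7 N·m clockwise.
Weight: 17.9 × 10 = 179 N down at 1.021 m → arm 0.699 m, τ = 179 × 0.699 = 125.1 N·m clockwise.
Speaker: 16.5 × 10 = 165 N down at 1.512 m → arm 0.208 m, τ = 165 × 0.208 = 34.32 N·m clockwise.
Toolbox: 6.56 × 10 = 65.6 N down at 0.735 m → arm 0.985 m, τ = 65.6 × 0.985 = 64.62 N·m clockwise.
Net moment of the loads = 428.7 N·m clockwise.
The upward force F acts at a point 0.23 m from the right end, arm 1.49 m, giving F × 1.49 counterclockwise.
Στ = 0 ⇒ F × 1.49 = 428.7 ⇒ F = 428.7 / 1.49 = 288 N.

F ≈ 288 N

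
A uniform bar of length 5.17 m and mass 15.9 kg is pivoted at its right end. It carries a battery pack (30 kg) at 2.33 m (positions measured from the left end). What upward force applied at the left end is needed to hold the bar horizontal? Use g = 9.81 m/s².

Choose the right end as the axis so the unknown pivot reaction has zero arm there.
Beam weight: 15.9 × 9.81 = 156 N down at 2.585 m → arm 2.585 m, τ = 156 × 2.585 = 403.3 N·m counterclockwise.
Battery pack: 30 × 9.81 = 294.3 N down at 2.33 m → arm 2.84 m, τ = 294.3 × 2.84 = 835.8 N·m counterclockwise.
Net moment of the loads = 1239 N·m counterclockwise.
The upward force F acts at the left end, arm 5.17 m, giving F × 5.17 clockwise.
Setting net torque to zero: F × 5.17 = 1239 → F = 1239 / 5.17 = 240 N.

F ≈ 240 N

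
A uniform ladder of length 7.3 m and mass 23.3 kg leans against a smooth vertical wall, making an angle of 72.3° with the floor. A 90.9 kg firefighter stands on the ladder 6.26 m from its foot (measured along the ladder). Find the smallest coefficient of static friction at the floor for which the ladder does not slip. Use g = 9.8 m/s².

μ_min ≈ 0.25

Sum moments about the foot of the ladder (the floor normal and friction both act there and drop out).
Ladder weight 23.3×9.8 = 228.3 N acts at 3.65 m along the ladder; its horizontal arm is 3.65·cos72.3° = 1.11 m → τ = 253.4 N·m clockwise.
Firefighter: 90.9×9.8 = 890.8 N at 6.26 m → arm 1.903 m → τ = 1695 N·m clockwise.
Wall normal N acts horizontally at the top; its moment arm is the height L sinθ = 7.3·sin72.3° = 6.954 m, counterclockwise.
Στ = 0 ⇒ N × 6.954 = 1948 ⇒ N = 280.1 N.
ΣFx = 0 ⇒ f = N_wall = 280.1 N. ΣFy = 0 ⇒ N_floor = 1119 N.
μ_min = f / N_floor = 280.1 / 1119 = 0.25.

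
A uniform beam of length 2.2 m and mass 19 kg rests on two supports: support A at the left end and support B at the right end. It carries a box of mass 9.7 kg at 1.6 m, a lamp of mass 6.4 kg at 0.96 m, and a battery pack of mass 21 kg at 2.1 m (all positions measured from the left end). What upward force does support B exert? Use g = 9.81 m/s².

Taking torques about support A:
Beam weight: 19 × 9.81 = 186.4 N down at 1.1 m → arm 1.1 m, τ = 186.4 × 1.1 = 205 N·m clockwise.
Box: 9.7 × 9.81 = 95.16 N down at 1.6 m → arm 1.6 m, τ = 95.16 × 1.6 = 152.3 N·m clockwise.
Lamp: 6.4 × 9.81 = 62.78 N down at 0.96 m → arm 0.96 m, τ = 62.78 × 0.96 = 60.27 N·m clockwise.
Battery pack: 21 × 9.81 = 206 N down at 2.1 m → arm 2.1 m, τ = 206 × 2.1 = 432.6 N·m clockwise.
Net load moment about support A = 850.2 N·m clockwise.
Reaction R at support B is upward at 2.2 m, arm 2.2 m → moment R × 2.2 counterclockwise.
Balancing moments: R × 2.2 = 850.2, giving R = 386 N.

R_B ≈ 386 N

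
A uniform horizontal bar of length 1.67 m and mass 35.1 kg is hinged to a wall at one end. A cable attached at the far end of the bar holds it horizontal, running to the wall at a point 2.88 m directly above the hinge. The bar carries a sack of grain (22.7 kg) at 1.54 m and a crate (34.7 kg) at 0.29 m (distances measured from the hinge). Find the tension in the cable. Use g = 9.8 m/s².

T ≈ 504 N

Take moments about the hinge.
Beam weight: 35.1 × 9.8 = 344 N down at 0.835 m → arm 0.835 m, τ = 344 × 0.835 = 287.2 N·m clockwise.
Sack of grain: 22.7 × 9.8 = 222.5 N down at 1.54 m → arm 1.54 m, τ = 222.5 × 1.54 = 342.7 N·m clockwise.
Crate: 34.7 × 9.8 = 340.1 N down at 0.29 m → arm 0.29 m, τ = 340.1 × 0.29 = 98.63 N·m clockwise.
Total clockwise load moment = 728.5 N·m.
The cable tension T acts at 1.67 m; only its component perpendicular to the bar, T sinθ, produces torque. sinθ = h/√(h²+d²) = 2.88/√(2.88²+1.67²) = 0.8651.
Στ = 0 ⇒ T × 1.67 × 0.8651 = 728.5 ⇒ T = 728.5 / 1.445 = 504 N.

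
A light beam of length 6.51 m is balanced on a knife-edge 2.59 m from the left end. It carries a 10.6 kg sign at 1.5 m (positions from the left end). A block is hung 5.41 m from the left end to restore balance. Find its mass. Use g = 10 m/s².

m ≈ 4.1 kg

Take moments about the knife-edge (at 2.59 m from the left end).
Sign: 10.6 × 10 = 106 N down at 1.5 m → arm 1.09 m, τ = 106 × 1.09 = 115.5 N·m counterclockwise.
Net moment of known loads = 115.5 N·m counterclockwise.
An unknown mass m at 5.41 m has arm 2.82 m; its moment is m·g·2.82 clockwise.
Setting net torque to zero: m × 10 × 2.82 = 115.5 → m = 115.5 / (10 × 2.82) = 4.1 kg.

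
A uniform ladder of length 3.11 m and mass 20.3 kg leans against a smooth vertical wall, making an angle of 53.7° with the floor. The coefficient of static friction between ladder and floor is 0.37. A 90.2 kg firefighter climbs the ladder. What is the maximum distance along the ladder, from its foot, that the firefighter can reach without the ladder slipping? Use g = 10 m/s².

d ≈ 1.57 m

About the foot of the ladder:
Ladder weight 20.3×10 = 203 N acts at 1.555 m along the ladder; its horizontal arm is 1.555·cos53.7° = 0.9206 m → τ = 186.9 N·m clockwise.
Firefighter weight 90.2×10 = 902 N at distance d → arm d·cos53.7° → τ = 902·d·0.592 clockwise.
Wall normal N at the top has arm L sinθ = 2.506 m counterclockwise, so Στ = 0 gives N·2.506 = 186.9 + 534·d.
ΣFy = 0 ⇒ N_floor = 1105 N, so the maximum friction is μ_s·N_floor = 0.37×1105 = 408.9 N. ΣFx = 0 ⇒ N_wall = f, so at the slipping point N = 408.9 N.
Substituting: 408.9×2.506 = 186.9 + 534·d ⇒ d = (1025 − 186.9) / 534 = 1.57 m.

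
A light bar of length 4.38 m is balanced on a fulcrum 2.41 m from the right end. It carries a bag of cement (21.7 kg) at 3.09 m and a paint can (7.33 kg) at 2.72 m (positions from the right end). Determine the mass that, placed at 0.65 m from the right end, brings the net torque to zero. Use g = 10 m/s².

m ≈ 9.68 kg

Taking torques about the fulcrum (at 2.41 m from the right end):
Bag of cement: 21.7 × 10 = 217 N down at 3.09 m → arm 0.68 m, τ = 217 × 0.68 = 147.6 N·m counterclockwise.
Paint can: 7.33 × 10 = 73.3 N down at 2.72 m → arm 0.31 m, τ = 73.3 × 0.31 = 22.72 N·m counterclockwise.
Net moment of known loads = 170.3 N·m counterclockwise.
An unknown mass m at 0.65 m has arm 1.76 m; its moment is m·g·1.76 clockwise.
Setting net torque to zero: m × 10 × 1.76 = 170.3 → m = 170.3 / (10 × 1.76) = 9.68 kg.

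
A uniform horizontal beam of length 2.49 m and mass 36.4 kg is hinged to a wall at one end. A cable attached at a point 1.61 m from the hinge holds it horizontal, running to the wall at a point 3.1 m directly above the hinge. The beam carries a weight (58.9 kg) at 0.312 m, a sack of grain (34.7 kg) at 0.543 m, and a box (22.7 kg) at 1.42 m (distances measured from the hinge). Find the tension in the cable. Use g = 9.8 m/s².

T ≈ 787 N

Sum moments about the hinge (the unknown hinge reaction has zero arm there).
Beam weight: 36.4 × 9.8 = 356.7 N down at 1.245 m → arm 1.245 m, τ = 356.7 × 1.245 = 444.1 N·m clockwise.
Weight: 58.9 × 9.8 = 577.2 N down at 0.312 m → arm 0.312 m, τ = 577.2 × 0.312 = 180.1 N·m clockwise.
Sack of grain: 34.7 × 9.8 = 340.1 N down at 0.543 m → arm 0.543 m, τ = 340.1 × 0.543 = 184.7 N·m clockwise.
Box: 22.7 × 9.8 = 222.5 N down at 1.42 m → arm 1.42 m, τ = 222.5 × 1.42 = 315.9 N·m clockwise.
Total clockwise load moment = 1125 N·m.
The cable tension T acts at 1.61 m; only its component perpendicular to the beam, T sinθ, produces torque. sinθ = h/√(h²+d²) = 3.1/√(3.1²+1.61²) = 0.8875.
Balancing moments: T × 1.61 × 0.8875 = 1125, giving T = 1125 / 1.429 = 787 N.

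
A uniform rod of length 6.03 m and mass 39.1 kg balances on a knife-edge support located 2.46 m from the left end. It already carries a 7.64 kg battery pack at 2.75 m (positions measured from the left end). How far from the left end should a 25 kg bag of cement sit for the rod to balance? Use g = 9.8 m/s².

Choose the knife-edge support (at 2.46 m from the left end) as the axis so the support reaction has zero arm there.
Beam weight: 39.1 × 9.8 = 383.2 N down at 3.015 m → arm 0.555 m, τ = 383.2 × 0.555 = 212.7 N·m clockwise.
Battery pack: 7.64 × 9.8 = 74.87 N down at 2.75 m → arm 0.29 m, τ = 74.87 × 0.29 = 21.71 N·m clockwise.
Net moment of existing loads = 234.4 N·m clockwise.
The bag of cement weighs 25 × 9.8 = 245 N and must supply an equal counterclockwise moment, so its lever arm about the knife-edge support is 234.4 / 245 = 0.957 m.
That puts it at 2.46 − 0.957 = 1.5 m from the left end.

x ≈ 1.5 m from the left end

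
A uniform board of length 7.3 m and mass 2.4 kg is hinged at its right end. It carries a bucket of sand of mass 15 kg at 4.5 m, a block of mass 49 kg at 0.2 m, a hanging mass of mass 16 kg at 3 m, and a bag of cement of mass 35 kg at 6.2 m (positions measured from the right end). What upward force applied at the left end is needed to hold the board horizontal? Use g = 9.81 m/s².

Choose the right end as the axis so the unknown pivot reaction has zero arm there.
Beam weight: 2.4 × 9.81 = 23.54 N down at 3.65 m → arm 3.65 m, τ = 23.54 × 3.65 = 85.92 N·m counterclockwise.
Bucket of sand: 15 × 9.81 = 147.2 N down at 4.5 m → arm 4.5 m, τ = 147.2 × 4.5 = 662.4 N·m counterclockwise.
Block: 49 × 9.81 = 480.7 N down at 0.2 m → arm 0.2 m, τ = 480.7 × 0.2 = 96.14 N·m counterclockwise.
Hanging mass: 16 × 9.81 = 157 N down at 3 m → arm 3 m, τ = 157 × 3 = 471 N·m counterclockwise.
Bag of cement: 35 × 9.81 = 343.4 N down at 6.2 m → arm 6.2 m, τ = 343.4 × 6.2 = 2129 N·m counterclockwise.
Net moment of the loads = 3444 N·m counterclockwise.
The upward force F acts at the left end, arm 7.3 m, giving F × 7.3 clockwise.
Setting net torque to zero: F × 7.3 = 3444 → F = 3444 / 7.3 = 472 N.

F ≈ 472 N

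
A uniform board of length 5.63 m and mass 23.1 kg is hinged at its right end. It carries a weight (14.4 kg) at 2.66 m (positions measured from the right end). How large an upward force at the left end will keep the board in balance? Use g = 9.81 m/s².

F ≈ 180 N

About the right end:
Beam weight: 23.1 × 9.81 = 226.6 N down at 2.815 m → arm 2.815 m, τ = 226.6 × 2.815 = 637.9 N·m counterclockwise.
Weight: 14.4 × 9.81 = 141.3 N down at 2.66 m → arm 2.66 m, τ = 141.3 × 2.66 = 375.9 N·m counterclockwise.
Net moment of the loads = 1014 N·m counterclockwise.
The upward force F acts at the left end, arm 5.63 m, giving F × 5.63 clockwise.
For rotational equilibrium, F × 5.63 = 1014, so F = 1014 / 5.63 = 180 N.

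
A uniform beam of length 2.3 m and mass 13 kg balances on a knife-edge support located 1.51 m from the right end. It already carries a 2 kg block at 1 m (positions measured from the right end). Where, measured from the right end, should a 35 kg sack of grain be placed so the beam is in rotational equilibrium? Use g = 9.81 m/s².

Choose the knife-edge support (at 1.51 m from the right end) as the axis so the support reaction has zero arm there.
Beam weight: 13 × 9.81 = 127.5 N down at 1.15 m → arm 0.36 m, τ = 127.5 × 0.36 = 45.9 N·m clockwise.
Block: 2 × 9.81 = 19.62 N down at 1 m → arm 0.51 m, τ = 19.62 × 0.51 = 10.01 N·m clockwise.
Net moment of existing loads = 55.91 N·m clockwise.
The sack of grain weighs 35 × 9.81 = 343.4 N and must supply an equal counterclockwise moment, so its lever arm about the knife-edge support is 55.91 / 343.4 = 0.163 m.
That puts it at 1.51 + 0.163 = 1.67 m from the right end.

x ≈ 1.67 m from the right end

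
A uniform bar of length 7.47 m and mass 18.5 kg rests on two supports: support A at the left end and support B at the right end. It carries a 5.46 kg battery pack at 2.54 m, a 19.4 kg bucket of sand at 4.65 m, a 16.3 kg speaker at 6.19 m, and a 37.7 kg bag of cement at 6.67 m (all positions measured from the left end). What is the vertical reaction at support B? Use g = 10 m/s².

R_B ≈ 704 N

Take moments about support A.
Beam weight: 18.5 × 10 = 185 N down at 3.735 m → arm 3.735 m, τ = 185 × 3.735 = 691 N·m clockwise.
Battery pack: 5.46 × 10 = 54.6 N down at 2.54 m → arm 2.54 m, τ = 54.6 × 2.54 = 138.7 N·m clockwise.
Bucket of sand: 19.4 × 10 = 194 N down at 4.65 m → arm 4.65 m, τ = 194 × 4.65 = 902.1 N·m clockwise.
Speaker: 16.3 × 10 = 163 N down at 6.19 m → arm 6.19 m, τ = 163 × 6.19 = 1009 N·m clockwise.
Bag of cement: 37.7 × 10 = 377 N down at 6.67 m → arm 6.67 m, τ = 377 × 6.67 = 2515 N·m clockwise.
Net load moment about support A = 5256 N·m clockwise.
Reaction R at support B is upward at 7.47 m, arm 7.47 m → moment R × 7.47 counterclockwise.
Balancing moments: R × 7.47 = 5256, giving R = 704 N.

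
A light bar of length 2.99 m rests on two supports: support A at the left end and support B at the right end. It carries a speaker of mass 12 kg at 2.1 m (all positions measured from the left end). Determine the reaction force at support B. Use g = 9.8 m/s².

Take moments about support A.
Speaker: 12 × 9.8 = 117.6 N down at 2.1 m → arm 2.1 m, τ = 117.6 × 2.1 = 247 N·m clockwise.
Net load moment about support A = 247 N·m clockwise.
Reaction R at support B is upward at 2.99 m, arm 2.99 m → moment R × 2.99 counterclockwise.
Setting net torque to zero: R × 2.99 = 247 → R = 82.6 N.

R_B ≈ 82.6 N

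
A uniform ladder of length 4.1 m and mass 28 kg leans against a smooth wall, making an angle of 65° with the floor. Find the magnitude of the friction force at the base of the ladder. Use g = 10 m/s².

Choose the foot of the ladder as the axis so the floor normal and friction both act there and drop out.
Ladder weight 28×10 = 280 N acts at 2.05 m along the ladder; its horizontal arm is 2.05·cos65° = 0.8664 m → τ = 242.6 N·m clockwise.
Wall normal N acts horizontally at the top; its moment arm is the height L sinθ = 4.1·sin65° = 3.716 m, counterclockwise.
For rotational equilibrium, N × 3.716 = 242.6, so N = 65.3 N.
ΣFx = 0: friction at the foot balances the wall's push, so f = N_wall = 65.3 N.

f ≈ 65.3 N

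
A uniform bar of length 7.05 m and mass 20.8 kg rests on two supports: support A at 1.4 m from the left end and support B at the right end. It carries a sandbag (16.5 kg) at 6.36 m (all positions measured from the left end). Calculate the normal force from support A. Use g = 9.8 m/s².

R_A ≈ 147 N

Taking torques about support B:
Beam weight: 20.8 × 9.8 = 203.8 N down at 3.525 m → arm 3.525 m, τ = 203.8 × 3.525 = 718.4 N·m counterclockwise.
Sandbag: 16.5 × 9.8 = 161.7 N down at 6.36 m → arm 0.69 m, τ = 161.7 × 0.69 = 111.6 N·m counterclockwise.
Net load moment about support B = 830 N·m counterclockwise.
Reaction R at support A is upward at 1.4 m, arm 5.65 m → moment R × 5.65 clockwise.
Στ = 0 ⇒ R × 5.65 = 830 ⇒ R = 147 N.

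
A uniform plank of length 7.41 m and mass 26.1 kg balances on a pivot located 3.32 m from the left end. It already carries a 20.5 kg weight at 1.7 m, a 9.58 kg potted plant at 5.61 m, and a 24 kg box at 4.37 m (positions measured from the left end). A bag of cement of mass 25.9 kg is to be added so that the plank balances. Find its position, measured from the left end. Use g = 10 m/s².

x ≈ 2.39 m from the left end

Taking torques about the pivot (at 3.32 m from the left end):
Beam weight: 26.1 × 10 = 261 N down at 3.705 m → arm 0.385 m, τ = 261 × 0.385 = 100.5 N·m clockwise.
Weight: 20.5 × 10 = 205 N down at 1.7 m → arm 1.62 m, τ = 205 × 1.62 = 332.1 N·m counterclockwise.
Potted plant: 9.58 × 10 = 95.8 N down at 5.61 m → arm 2.29 m, τ = 95.8 × 2.29 = 219.4 N·m clockwise.
Box: 24 × 10 = 240 N down at 4.37 m → arm 1.05 m, τ = 240 × 1.05 = 252 N·m clockwise.
Net moment of existing loads = 239.8 N·m clockwise.
The bag of cement weighs 25.9 × 10 = 259 N and must supply an equal counterclockwise moment, so its lever arm about the pivot is 239.8 / 259 = 0.926 m.
That puts it at 3.32 − 0.926 = 2.39 m from the left end.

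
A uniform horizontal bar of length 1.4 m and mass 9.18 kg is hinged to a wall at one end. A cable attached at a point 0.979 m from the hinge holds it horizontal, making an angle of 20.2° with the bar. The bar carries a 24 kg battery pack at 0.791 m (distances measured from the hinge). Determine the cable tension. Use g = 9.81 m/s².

T ≈ 737 N

Take moments about the hinge.
Beam weight: 9.18 × 9.81 = 90.06 N down at 0.7 m → arm 0.7 m, τ = 90.06 × 0.7 = 63.04 N·m clockwise.
Battery pack: 24 × 9.81 = 235.4 N down at 0.791 m → arm 0.791 m, τ = 235.4 × 0.791 = 186.2 N·m clockwise.
Total clockwise load moment = 249.2 N·m.
The cable tension T acts at 0.979 m; only its component perpendicular to the bar, T sinθ, produces torque. sin 20.2° = 0.3453.
Setting net torque to zero: T × 0.979 × 0.3453 = 249.2 → T = 249.2 / 0.338 = 737 N.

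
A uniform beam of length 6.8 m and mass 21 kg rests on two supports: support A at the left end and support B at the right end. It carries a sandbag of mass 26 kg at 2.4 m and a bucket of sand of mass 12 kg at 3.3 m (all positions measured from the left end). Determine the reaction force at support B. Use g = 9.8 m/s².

Taking torques about support A:
Beam weight: 21 × 9.8 = 205.8 N down at 3.4 m → arm 3.4 m, τ = 205.8 × 3.4 = 699.7 N·m clockwise.
Sandbag: 26 × 9.8 = 254.8 N down at 2.4 m → arm 2.4 m, τ = 254.8 × 2.4 = 611.5 N·m clockwise.
Bucket of sand: 12 × 9.8 = 117.6 N down at 3.3 m → arm 3.3 m, τ = 117.6 × 3.3 = 388.1 N·m clockwise.
Net load moment about support A = 1699 N·m clockwise.
Reaction R at support B is upward at 6.8 m, arm 6.8 m → moment R × 6.8 counterclockwise.
Balancing moments: R × 6.8 = 1699, giving R = 250 N.

R_B ≈ 250 N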